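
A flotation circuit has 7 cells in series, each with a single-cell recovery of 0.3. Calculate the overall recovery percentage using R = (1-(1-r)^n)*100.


91.7646%

Complement of single-cell recovery:
1 - r = 1 - 0.3 = 0.7
Raise to power n:
(1 - r)^7 = 0.7^7 = 0.0823543
Overall recovery:
R = (1 - 0.0823543) * 100
= 91.7646%


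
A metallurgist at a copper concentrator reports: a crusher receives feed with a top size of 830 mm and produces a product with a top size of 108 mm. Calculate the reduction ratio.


7.6852

Reduction ratio = feed size / product size
= 830 / 108
= 7.6852


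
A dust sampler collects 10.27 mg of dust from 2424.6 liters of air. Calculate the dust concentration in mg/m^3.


Convert liters to m^3: 1 m^3 = 1000 L
Concentration = mass / volume * 1000
= 10.27 / 2424.6 * 1000
= 0.004235750227 * 1000
= 4.2358 mg/m^3

4.2358 mg/m^3


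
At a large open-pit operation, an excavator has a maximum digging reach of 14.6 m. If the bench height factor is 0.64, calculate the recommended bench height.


9.344 m

Bench height = reach * factor
= 14.6 * 0.64
= 9.344 m


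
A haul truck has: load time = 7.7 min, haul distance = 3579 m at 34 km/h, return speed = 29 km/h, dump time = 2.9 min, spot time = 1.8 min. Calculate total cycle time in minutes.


26.1207 min

Convert haul speed to m/min: 34 * 1000/60 = 566.6666667 m/min
Haul time = 3579 / 566.6666667 = 6.315882353 min
Convert return speed to m/min: 29 * 1000/60 = 483.3333333 m/min
Return time = 3579 / 483.3333333 = 7.404827586 min
Total cycle time:
= 7.7 + 6.315882353 + 2.9 + 7.404827586 + 1.8
= 26.1207 min


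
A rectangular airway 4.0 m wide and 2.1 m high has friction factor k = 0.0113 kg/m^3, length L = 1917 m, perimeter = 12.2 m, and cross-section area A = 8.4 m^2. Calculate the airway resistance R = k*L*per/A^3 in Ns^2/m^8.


0.4459 Ns^2/m^8

Compute the numerator:
k * L * per = 0.0113 * 1917 * 12.2
= 264.27762
Compute the denominator:
A^3 = 8.4^3 = 592.704
Resistance:
R = 264.27762 / 592.704
= 0.4459 Ns^2/m^8


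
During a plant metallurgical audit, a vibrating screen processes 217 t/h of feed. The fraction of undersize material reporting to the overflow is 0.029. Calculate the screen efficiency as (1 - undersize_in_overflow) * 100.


Screen efficiency = (1 - fraction of undersize in overflow) * 100
= (1 - 0.029) * 100
= 0.971 * 100
= 97.1%

97.1%


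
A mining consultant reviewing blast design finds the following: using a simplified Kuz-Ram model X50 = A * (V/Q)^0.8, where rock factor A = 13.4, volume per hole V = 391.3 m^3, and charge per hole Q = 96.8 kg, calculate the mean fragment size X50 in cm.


40.9649 cm

Compute V/Q:
V/Q = 391.3 / 96.8 = 4.042355372
Raise to the power 0.8:
(V/Q)^0.8 = 4.042355372^0.8 = 3.057085551
Multiply by A:
X50 = 13.4 * 3.057085551
= 40.9649 cm


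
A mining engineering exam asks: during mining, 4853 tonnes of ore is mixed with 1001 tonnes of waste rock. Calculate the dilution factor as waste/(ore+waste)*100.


17.0994%

Total material = ore + waste
= 4853 + 1001 = 5854 tonnes
Dilution = waste / total * 100
= 1001 / 5854 * 100
= 0.170994192 * 100
= 17.0994%


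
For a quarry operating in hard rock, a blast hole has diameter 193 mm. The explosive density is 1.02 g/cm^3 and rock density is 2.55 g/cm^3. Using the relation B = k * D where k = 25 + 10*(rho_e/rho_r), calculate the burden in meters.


First, compute k:
rho_e / rho_r = 1.02 / 2.55 = 0.4
k = 25 + 10 * 0.4 = 29
Then, compute burden:
B = k * D / 1000 = 29 * 193 / 1000
= 5597 / 1000
= 5.597 m

5.597 m


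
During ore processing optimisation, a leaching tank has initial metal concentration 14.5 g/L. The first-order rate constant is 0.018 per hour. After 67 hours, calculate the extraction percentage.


70.0608%

Compute the exponent:
-k * t = -0.018 * 67 = -1.206
Remaining concentration:
C = 14.5 * exp(-1.206)
= 14.5 * 0.2993924573
= 4.341190631 g/L
Extracted = 14.5 - 4.341190631 = 10.15880937 g/L
Extraction % = 10.15880937 / 14.5 * 100
= 70.0608%


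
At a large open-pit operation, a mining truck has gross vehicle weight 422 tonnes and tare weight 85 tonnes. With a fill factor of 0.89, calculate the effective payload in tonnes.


299.93 tonnes

Maximum payload = gross - tare
= 422 - 85 = 337 tonnes
Effective payload = max payload * fill factor
= 337 * 0.89
= 299.93 tonnes


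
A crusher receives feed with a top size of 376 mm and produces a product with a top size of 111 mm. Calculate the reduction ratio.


Reduction ratio = feed size / product size
= 376 / 111
= 3.3874

3.3874


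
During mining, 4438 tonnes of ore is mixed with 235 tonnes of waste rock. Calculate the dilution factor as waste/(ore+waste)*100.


Total material = ore + waste
= 4438 + 235 = 4673 tonnes
Dilution = waste / total * 100
= 235 / 4673 * 100
= 0.05028889364 * 100
= 5.0289%

5.0289%


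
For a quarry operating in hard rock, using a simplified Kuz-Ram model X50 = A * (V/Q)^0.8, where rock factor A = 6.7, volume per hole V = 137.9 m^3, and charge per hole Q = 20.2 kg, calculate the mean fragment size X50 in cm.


31.1491 cm

Compute V/Q:
V/Q = 137.9 / 20.2 = 6.826732673
Raise to the power 0.8:
(V/Q)^0.8 = 6.826732673^0.8 = 4.649115304
Multiply by A:
X50 = 6.7 * 4.649115304
= 31.1491 cm


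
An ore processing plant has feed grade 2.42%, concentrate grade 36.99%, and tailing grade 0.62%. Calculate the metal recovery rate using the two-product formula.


75.6481%

Using the two-product formula:
R = 100 * c * (f - t) / (f * (c - t))
Numerator = 100 * 36.99 * (2.42 - 0.62)
= 100 * 36.99 * 1.8
= 6658.2
Denominator = 2.42 * (36.99 - 0.62)
= 2.42 * 36.37
= 88.0154
R = 6658.2 / 88.0154
= 75.6481%


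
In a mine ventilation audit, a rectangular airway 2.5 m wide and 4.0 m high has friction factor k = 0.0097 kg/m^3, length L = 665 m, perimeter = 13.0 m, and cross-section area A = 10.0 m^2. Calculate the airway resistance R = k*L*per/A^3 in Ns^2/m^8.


0.0839 Ns^2/m^8

Compute the numerator:
k * L * per = 0.0097 * 665 * 13.0
= 83.8565
Compute the denominator:
A^3 = 10.0^3 = 1000
Resistance:
R = 83.8565 / 1000
= 0.0839 Ns^2/m^8


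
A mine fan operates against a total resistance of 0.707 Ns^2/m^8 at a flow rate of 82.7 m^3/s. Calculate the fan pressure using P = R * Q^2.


4835.378 Pa

Compute Q^2:
Q^2 = 82.7^2 = 6839.29
Compute pressure:
P = R * Q^2 = 0.707 * 6839.29
= 4835.378 Pa


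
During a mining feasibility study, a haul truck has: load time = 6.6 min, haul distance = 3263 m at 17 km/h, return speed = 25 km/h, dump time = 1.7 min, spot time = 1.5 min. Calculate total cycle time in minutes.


Convert haul speed to m/min: 17 * 1000/60 = 283.3333333 m/min
Haul time = 3263 / 283.3333333 = 11.51647059 min
Convert return speed to m/min: 25 * 1000/60 = 416.6666667 m/min
Return time = 3263 / 416.6666667 = 7.8312 min
Total cycle time:
= 6.6 + 11.51647059 + 1.7 + 7.8312 + 1.5
= 29.1477 min

29.1477 min


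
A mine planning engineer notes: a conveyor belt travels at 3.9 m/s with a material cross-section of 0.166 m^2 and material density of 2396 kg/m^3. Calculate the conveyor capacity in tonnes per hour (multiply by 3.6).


Volumetric flow = speed * area
= 3.9 * 0.166 = 0.6474 m^3/s
Mass flow = volumetric * density
= 0.6474 * 2396 = 1551.1704 kg/s
Convert to t/h: multiply by 3.6
Capacity = 1551.1704 * 3.6
= 5584.2134 t/h

5584.2134 t/h


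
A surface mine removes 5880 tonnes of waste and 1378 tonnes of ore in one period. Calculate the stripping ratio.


4.2671

Stripping ratio = waste tonnage / ore tonnage
= 5880 / 1378
= 4.2671


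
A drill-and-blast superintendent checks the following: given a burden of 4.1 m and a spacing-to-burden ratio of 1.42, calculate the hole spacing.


5.822 m

Spacing = burden * ratio
= 4.1 * 1.42
= 5.822 m


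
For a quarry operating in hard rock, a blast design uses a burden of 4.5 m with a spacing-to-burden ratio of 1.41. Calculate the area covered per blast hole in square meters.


28.5525 m^2

First, find the spacing:
Spacing = burden * ratio = 4.5 * 1.41
= 6.345 m
Then, calculate the area:
Area = burden * spacing = 4.5 * 6.345
= 28.5525 m^2


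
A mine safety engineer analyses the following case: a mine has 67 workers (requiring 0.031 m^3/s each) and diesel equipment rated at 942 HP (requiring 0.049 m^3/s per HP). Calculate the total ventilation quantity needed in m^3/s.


Airflow for workers:
Q_people = 67 * 0.031 = 2.077 m^3/s
Airflow for diesel equipment:
Q_diesel = 942 * 0.049 = 46.158 m^3/s
Total ventilation:
Q_total = 2.077 + 46.158
= 48.235 m^3/s

48.235 m^3/s


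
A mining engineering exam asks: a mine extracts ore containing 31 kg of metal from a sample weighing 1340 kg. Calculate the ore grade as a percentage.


2.3134%

Ore grade = (metal mass / ore mass) * 100
= (31 / 1340) * 100
= 0.02313432836 * 100
= 2.3134%


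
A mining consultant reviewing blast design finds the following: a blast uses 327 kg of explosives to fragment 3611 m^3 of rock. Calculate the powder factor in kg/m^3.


Powder factor = explosive mass / rock volume
= 327 / 3611
= 0.0906 kg/m^3

0.0906 kg/m^3


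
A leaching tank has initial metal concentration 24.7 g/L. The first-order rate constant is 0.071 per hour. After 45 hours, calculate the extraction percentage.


Compute the exponent:
-k * t = -0.071 * 45 = -3.195
Remaining concentration:
C = 24.7 * exp(-3.195)
= 24.7 * 0.04096652538
= 1.011873177 g/L
Extracted = 24.7 - 1.011873177 = 23.68812682 g/L
Extraction % = 23.68812682 / 24.7 * 100
= 95.9033%

95.9033%


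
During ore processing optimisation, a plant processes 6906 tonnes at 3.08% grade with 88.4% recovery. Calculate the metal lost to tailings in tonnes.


24.6738 tonnes

Total metal in feed:
= 6906 * 3.08 / 100 = 212.7048 tonnes
Metal recovered:
= 212.7048 * 88.4 / 100 = 188.0310432 tonnes
Metal lost to tailings:
= 212.7048 - 188.0310432
= 24.6738 tonnes


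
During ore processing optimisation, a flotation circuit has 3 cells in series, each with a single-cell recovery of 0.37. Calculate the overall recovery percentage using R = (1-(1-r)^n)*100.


74.9953%

Complement of single-cell recovery:
1 - r = 1 - 0.37 = 0.63
Raise to power n:
(1 - r)^3 = 0.63^3 = 0.250047
Overall recovery:
R = (1 - 0.250047) * 100
= 74.9953%


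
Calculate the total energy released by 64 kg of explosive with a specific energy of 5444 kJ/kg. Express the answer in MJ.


Energy = mass * specific_energy / 1000
= 64 * 5444 / 1000
= 348416 / 1000
= 348.416 MJ

348.416 MJ


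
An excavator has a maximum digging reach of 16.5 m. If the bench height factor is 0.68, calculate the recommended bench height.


Bench height = reach * factor
= 16.5 * 0.68
= 11.22 m

11.22 m


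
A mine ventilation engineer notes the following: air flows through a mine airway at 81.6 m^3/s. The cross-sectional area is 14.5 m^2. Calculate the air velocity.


5.6276 m/s

Velocity = flow rate / cross-sectional area
= 81.6 / 14.5
= 5.6276 m/s


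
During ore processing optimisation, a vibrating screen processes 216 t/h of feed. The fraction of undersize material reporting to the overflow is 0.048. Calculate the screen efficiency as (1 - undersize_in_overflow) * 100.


Screen efficiency = (1 - fraction of undersize in overflow) * 100
= (1 - 0.048) * 100
= 0.952 * 100
= 95.2%

95.2%


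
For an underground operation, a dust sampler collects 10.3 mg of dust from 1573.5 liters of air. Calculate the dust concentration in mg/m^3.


6.5459 mg/m^3

Convert liters to m^3: 1 m^3 = 1000 L
Concentration = mass / volume * 1000
= 10.3 / 1573.5 * 1000
= 0.006545916746 * 1000
= 6.5459 mg/m^3


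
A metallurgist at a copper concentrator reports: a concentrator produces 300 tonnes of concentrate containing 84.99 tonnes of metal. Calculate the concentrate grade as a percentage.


Grade = (metal in concentrate / concentrate mass) * 100
= (84.99 / 300) * 100
= 0.2833 * 100
= 28.33%

28.33%


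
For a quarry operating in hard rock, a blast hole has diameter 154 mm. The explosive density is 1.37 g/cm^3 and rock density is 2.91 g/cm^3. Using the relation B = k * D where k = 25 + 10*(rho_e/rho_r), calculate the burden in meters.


4.575 m

First, compute k:
rho_e / rho_r = 1.37 / 2.91 = 0.470790378
k = 25 + 10 * 0.470790378 = 29.70790378
Then, compute burden:
B = k * D / 1000 = 29.70790378 * 154 / 1000
= 4575.017182 / 1000
= 4.575 m


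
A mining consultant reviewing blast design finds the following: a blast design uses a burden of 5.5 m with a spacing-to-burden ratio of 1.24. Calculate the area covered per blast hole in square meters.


37.51 m^2

First, find the spacing:
Spacing = burden * ratio = 5.5 * 1.24
= 6.82 m
Then, calculate the area:
Area = burden * spacing = 5.5 * 6.82
= 37.51 m^2


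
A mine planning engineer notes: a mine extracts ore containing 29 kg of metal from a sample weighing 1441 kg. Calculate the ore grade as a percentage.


2.0125%

Ore grade = (metal mass / ore mass) * 100
= (29 / 1441) * 100
= 0.02012491325 * 100
= 2.0125%


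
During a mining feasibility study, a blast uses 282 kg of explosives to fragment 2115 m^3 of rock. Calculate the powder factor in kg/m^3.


0.1333 kg/m^3

Powder factor = explosive mass / rock volume
= 282 / 2115
= 0.1333 kg/m^3


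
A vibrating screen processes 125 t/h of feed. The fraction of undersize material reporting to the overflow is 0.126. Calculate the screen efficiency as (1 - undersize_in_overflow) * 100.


Screen efficiency = (1 - fraction of undersize in overflow) * 100
= (1 - 0.126) * 100
= 0.874 * 100
= 87.4%

87.4%


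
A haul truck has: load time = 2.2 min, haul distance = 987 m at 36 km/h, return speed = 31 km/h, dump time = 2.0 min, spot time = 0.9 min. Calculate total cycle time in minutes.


Convert haul speed to m/min: 36 * 1000/60 = 600 m/min
Haul time = 987 / 600 = 1.645 min
Convert return speed to m/min: 31 * 1000/60 = 516.6666667 m/min
Return time = 987 / 516.6666667 = 1.910322581 min
Total cycle time:
= 2.2 + 1.645 + 2.0 + 1.910322581 + 0.9
= 8.6553 min

8.6553 min


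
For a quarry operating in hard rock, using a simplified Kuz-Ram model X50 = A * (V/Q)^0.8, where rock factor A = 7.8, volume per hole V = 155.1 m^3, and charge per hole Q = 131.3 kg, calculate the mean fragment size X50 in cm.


Compute V/Q:
V/Q = 155.1 / 131.3 = 1.18126428
Raise to the power 0.8:
(V/Q)^0.8 = 1.18126428^0.8 = 1.142556426
Multiply by A:
X50 = 7.8 * 1.142556426
= 8.9119 cm

8.9119 cm


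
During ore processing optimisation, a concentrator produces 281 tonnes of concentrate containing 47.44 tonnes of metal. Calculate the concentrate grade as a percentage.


16.8826%

Grade = (metal in concentrate / concentrate mass) * 100
= (47.44 / 281) * 100
= 0.1688256228 * 100
= 16.8826%


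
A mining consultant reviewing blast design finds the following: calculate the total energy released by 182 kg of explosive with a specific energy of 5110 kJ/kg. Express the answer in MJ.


Energy = mass * specific_energy / 1000
= 182 * 5110 / 1000
= 930020 / 1000
= 930.02 MJ

930.02 MJ


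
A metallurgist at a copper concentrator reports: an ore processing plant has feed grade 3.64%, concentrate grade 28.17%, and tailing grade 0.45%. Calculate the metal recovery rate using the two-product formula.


89.06%

Using the two-product formula:
R = 100 * c * (f - t) / (f * (c - t))
Numerator = 100 * 28.17 * (3.64 - 0.45)
= 100 * 28.17 * 3.19
= 8986.23
Denominator = 3.64 * (28.17 - 0.45)
= 3.64 * 27.72
= 100.9008
R = 8986.23 / 100.9008
= 89.06%


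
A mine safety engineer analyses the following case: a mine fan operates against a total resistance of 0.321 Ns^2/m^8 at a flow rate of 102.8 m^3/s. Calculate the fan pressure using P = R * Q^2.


3392.2766 Pa

Compute Q^2:
Q^2 = 102.8^2 = 10567.84
Compute pressure:
P = R * Q^2 = 0.321 * 10567.84
= 3392.2766 Pa


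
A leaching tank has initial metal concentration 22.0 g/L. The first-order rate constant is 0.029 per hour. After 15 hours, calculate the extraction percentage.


35.2735%

Compute the exponent:
-k * t = -0.029 * 15 = -0.435
Remaining concentration:
C = 22.0 * exp(-0.435)
= 22.0 * 0.6472646671
= 14.23982268 g/L
Extracted = 22.0 - 14.23982268 = 7.760177324 g/L
Extraction % = 7.760177324 / 22.0 * 100
= 35.2735%


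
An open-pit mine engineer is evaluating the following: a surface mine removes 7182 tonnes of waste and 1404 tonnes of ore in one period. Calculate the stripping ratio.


Stripping ratio = waste tonnage / ore tonnage
= 7182 / 1404
= 5.1154

5.1154


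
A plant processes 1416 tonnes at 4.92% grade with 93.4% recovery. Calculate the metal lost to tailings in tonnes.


Total metal in feed:
= 1416 * 4.92 / 100 = 69.6672 tonnes
Metal recovered:
= 69.6672 * 93.4 / 100 = 65.0691648 tonnes
Metal lost to tailings:
= 69.6672 - 65.0691648
= 4.598 tonnes

4.598 tonnes


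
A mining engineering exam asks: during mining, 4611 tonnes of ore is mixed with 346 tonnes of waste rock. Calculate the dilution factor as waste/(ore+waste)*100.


6.98%

Total material = ore + waste
= 4611 + 346 = 4957 tonnes
Dilution = waste / total * 100
= 346 / 4957 * 100
= 0.06980028243 * 100
= 6.98%


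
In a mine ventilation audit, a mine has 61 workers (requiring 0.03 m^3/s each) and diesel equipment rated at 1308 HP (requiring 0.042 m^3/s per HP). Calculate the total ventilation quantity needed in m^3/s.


56.766 m^3/s

Airflow for workers:
Q_people = 61 * 0.03 = 1.83 m^3/s
Airflow for diesel equipment:
Q_diesel = 1308 * 0.042 = 54.936 m^3/s
Total ventilation:
Q_total = 1.83 + 54.936
= 56.766 m^3/s


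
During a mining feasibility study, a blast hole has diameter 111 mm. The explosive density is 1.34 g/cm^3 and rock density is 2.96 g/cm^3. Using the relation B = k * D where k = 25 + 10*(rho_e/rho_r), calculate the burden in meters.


First, compute k:
rho_e / rho_r = 1.34 / 2.96 = 0.4527027027
k = 25 + 10 * 0.4527027027 = 29.52702703
Then, compute burden:
B = k * D / 1000 = 29.52702703 * 111 / 1000
= 3277.5 / 1000
= 3.2775 m

3.2775 m


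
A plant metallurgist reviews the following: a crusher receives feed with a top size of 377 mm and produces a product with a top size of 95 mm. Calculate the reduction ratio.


Reduction ratio = feed size / product size
= 377 / 95
= 3.9684

3.9684


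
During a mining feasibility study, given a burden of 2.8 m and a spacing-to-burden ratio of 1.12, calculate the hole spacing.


3.136 m

Spacing = burden * ratio
= 2.8 * 1.12
= 3.136 m


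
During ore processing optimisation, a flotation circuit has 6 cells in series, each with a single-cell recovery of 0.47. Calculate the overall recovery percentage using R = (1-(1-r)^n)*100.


Complement of single-cell recovery:
1 - r = 1 - 0.47 = 0.53
Raise to power n:
(1 - r)^6 = 0.53^6 = 0.02216436113
Overall recovery:
R = (1 - 0.02216436113) * 100
= 97.7836%

97.7836%


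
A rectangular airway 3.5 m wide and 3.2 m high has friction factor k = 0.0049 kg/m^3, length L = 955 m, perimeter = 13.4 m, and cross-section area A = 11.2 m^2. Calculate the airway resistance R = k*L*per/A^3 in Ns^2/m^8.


Compute the numerator:
k * L * per = 0.0049 * 955 * 13.4
= 62.7053
Compute the denominator:
A^3 = 11.2^3 = 1404.928
Resistance:
R = 62.7053 / 1404.928
= 0.0446 Ns^2/m^8

0.0446 Ns^2/m^8


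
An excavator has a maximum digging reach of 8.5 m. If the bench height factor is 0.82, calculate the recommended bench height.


6.97 m

Bench height = reach * factor
= 8.5 * 0.82
= 6.97 m


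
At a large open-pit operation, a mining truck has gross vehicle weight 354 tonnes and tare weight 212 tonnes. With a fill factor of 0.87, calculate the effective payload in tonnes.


123.54 tonnes

Maximum payload = gross - tare
= 354 - 212 = 142 tonnes
Effective payload = max payload * fill factor
= 142 * 0.87
= 123.54 tonnes


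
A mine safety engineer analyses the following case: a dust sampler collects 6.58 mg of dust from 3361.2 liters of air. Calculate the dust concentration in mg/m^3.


1.9576 mg/m^3

Convert liters to m^3: 1 m^3 = 1000 L
Concentration = mass / volume * 1000
= 6.58 / 3361.2 * 1000
= 0.001957634178 * 1000
= 1.9576 mg/m^3


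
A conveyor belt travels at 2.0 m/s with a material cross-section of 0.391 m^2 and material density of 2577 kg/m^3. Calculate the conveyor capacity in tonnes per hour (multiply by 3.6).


7254.7704 t/h

Volumetric flow = speed * area
= 2.0 * 0.391 = 0.782 m^3/s
Mass flow = volumetric * density
= 0.782 * 2577 = 2015.214 kg/s
Convert to t/h: multiply by 3.6
Capacity = 2015.214 * 3.6
= 7254.7704 t/h


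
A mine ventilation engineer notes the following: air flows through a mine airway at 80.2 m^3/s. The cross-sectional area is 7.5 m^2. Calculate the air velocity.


Velocity = flow rate / cross-sectional area
= 80.2 / 7.5
= 10.6933 m/s

10.6933 m/s


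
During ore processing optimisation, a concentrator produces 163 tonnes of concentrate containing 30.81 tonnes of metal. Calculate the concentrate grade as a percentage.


Grade = (metal in concentrate / concentrate mass) * 100
= (30.81 / 163) * 100
= 0.1890184049 * 100
= 18.9018%

18.9018%


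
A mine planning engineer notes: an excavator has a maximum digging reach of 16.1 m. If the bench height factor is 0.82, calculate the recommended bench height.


13.202 m

Bench height = reach * factor
= 16.1 * 0.82
= 13.202 m


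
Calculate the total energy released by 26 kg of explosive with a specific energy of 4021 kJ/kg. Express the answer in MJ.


104.546 MJ

Energy = mass * specific_energy / 1000
= 26 * 4021 / 1000
= 104546 / 1000
= 104.546 MJ


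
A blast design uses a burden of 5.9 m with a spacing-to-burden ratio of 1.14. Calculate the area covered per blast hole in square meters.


First, find the spacing:
Spacing = burden * ratio = 5.9 * 1.14
= 6.726 m
Then, calculate the area:
Area = burden * spacing = 5.9 * 6.726
= 39.6834 m^2

39.6834 m^2


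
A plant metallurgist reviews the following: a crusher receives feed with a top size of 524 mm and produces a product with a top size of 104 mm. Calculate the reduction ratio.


Reduction ratio = feed size / product size
= 524 / 104
= 5.0385

5.0385


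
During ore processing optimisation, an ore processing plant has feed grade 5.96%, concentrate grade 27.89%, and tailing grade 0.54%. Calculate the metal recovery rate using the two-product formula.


Using the two-product formula:
R = 100 * c * (f - t) / (f * (c - t))
Numerator = 100 * 27.89 * (5.96 - 0.54)
= 100 * 27.89 * 5.42
= 15116.38
Denominator = 5.96 * (27.89 - 0.54)
= 5.96 * 27.35
= 163.006
R = 15116.38 / 163.006
= 92.7351%

92.7351%


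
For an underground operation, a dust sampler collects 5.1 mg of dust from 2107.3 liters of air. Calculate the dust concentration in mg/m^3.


2.4202 mg/m^3

Convert liters to m^3: 1 m^3 = 1000 L
Concentration = mass / volume * 1000
= 5.1 / 2107.3 * 1000
= 0.002420158497 * 1000
= 2.4202 mg/m^3


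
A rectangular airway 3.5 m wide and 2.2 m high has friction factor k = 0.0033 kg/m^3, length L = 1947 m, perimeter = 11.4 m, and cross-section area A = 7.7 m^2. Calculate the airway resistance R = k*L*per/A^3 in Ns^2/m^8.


Compute the numerator:
k * L * per = 0.0033 * 1947 * 11.4
= 73.24614
Compute the denominator:
A^3 = 7.7^3 = 456.533
Resistance:
R = 73.24614 / 456.533
= 0.1604 Ns^2/m^8

0.1604 Ns^2/m^8


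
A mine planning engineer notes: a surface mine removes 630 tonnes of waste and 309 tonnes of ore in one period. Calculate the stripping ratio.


2.0388

Stripping ratio = waste tonnage / ore tonnage
= 630 / 309
= 2.0388


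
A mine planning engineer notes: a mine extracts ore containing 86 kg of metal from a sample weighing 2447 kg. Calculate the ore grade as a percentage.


3.5145%

Ore grade = (metal mass / ore mass) * 100
= (86 / 2447) * 100
= 0.0351450756 * 100
= 3.5145%


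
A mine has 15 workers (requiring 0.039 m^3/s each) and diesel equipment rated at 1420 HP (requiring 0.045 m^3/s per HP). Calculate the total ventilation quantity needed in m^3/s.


Airflow for workers:
Q_people = 15 * 0.039 = 0.585 m^3/s
Airflow for diesel equipment:
Q_diesel = 1420 * 0.045 = 63.9 m^3/s
Total ventilation:
Q_total = 0.585 + 63.9
= 64.485 m^3/s

64.485 m^3/s


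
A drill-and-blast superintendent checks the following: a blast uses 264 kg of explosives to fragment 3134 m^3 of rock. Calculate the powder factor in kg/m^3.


Powder factor = explosive mass / rock volume
= 264 / 3134
= 0.0842 kg/m^3

0.0842 kg/m^3


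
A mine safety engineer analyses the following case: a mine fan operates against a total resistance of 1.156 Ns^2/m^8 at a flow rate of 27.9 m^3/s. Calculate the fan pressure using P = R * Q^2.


899.842 Pa

Compute Q^2:
Q^2 = 27.9^2 = 778.41
Compute pressure:
P = R * Q^2 = 1.156 * 778.41
= 899.842 Pa


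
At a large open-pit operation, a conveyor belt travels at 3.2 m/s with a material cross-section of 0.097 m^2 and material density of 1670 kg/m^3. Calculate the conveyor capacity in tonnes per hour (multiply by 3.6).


Volumetric flow = speed * area
= 3.2 * 0.097 = 0.3104 m^3/s
Mass flow = volumetric * density
= 0.3104 * 1670 = 518.368 kg/s
Convert to t/h: multiply by 3.6
Capacity = 518.368 * 3.6
= 1866.1248 t/h

1866.1248 t/h


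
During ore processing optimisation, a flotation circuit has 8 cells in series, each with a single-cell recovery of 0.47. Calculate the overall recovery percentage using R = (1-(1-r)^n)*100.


Complement of single-cell recovery:
1 - r = 1 - 0.47 = 0.53
Raise to power n:
(1 - r)^8 = 0.53^8 = 0.006225969041
Overall recovery:
R = (1 - 0.006225969041) * 100
= 99.3774%

99.3774%


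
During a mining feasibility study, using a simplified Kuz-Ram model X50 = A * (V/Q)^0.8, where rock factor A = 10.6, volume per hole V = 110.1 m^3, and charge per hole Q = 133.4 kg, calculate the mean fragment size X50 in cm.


Compute V/Q:
V/Q = 110.1 / 133.4 = 0.8253373313
Raise to the power 0.8:
(V/Q)^0.8 = 0.8253373313^0.8 = 0.8576403226
Multiply by A:
X50 = 10.6 * 0.8576403226
= 9.091 cm

9.091 cm


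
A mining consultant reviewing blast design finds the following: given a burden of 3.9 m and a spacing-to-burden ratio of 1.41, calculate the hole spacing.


Spacing = burden * ratio
= 3.9 * 1.41
= 5.499 m

5.499 m


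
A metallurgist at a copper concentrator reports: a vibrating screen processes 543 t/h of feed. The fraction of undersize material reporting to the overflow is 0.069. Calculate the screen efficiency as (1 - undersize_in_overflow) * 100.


Screen efficiency = (1 - fraction of undersize in overflow) * 100
= (1 - 0.069) * 100
= 0.931 * 100
= 93.1%

93.1%


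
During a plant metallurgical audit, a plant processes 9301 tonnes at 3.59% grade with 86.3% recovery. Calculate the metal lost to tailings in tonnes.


Total metal in feed:
= 9301 * 3.59 / 100 = 333.9059 tonnes
Metal recovered:
= 333.9059 * 86.3 / 100 = 288.1607917 tonnes
Metal lost to tailings:
= 333.9059 - 288.1607917
= 45.7451 tonnes

45.7451 tonnes


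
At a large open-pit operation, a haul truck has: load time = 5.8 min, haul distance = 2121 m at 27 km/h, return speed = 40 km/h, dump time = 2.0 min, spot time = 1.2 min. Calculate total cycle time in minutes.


Convert haul speed to m/min: 27 * 1000/60 = 450 m/min
Haul time = 2121 / 450 = 4.713333333 min
Convert return speed to m/min: 40 * 1000/60 = 666.6666667 m/min
Return time = 2121 / 666.6666667 = 3.1815 min
Total cycle time:
= 5.8 + 4.713333333 + 2.0 + 3.1815 + 1.2
= 16.8948 min

16.8948 min


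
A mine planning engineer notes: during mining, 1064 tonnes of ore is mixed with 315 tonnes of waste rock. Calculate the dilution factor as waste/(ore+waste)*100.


Total material = ore + waste
= 1064 + 315 = 1379 tonnes
Dilution = waste / total * 100
= 315 / 1379 * 100
= 0.2284263959 * 100
= 22.8426%

22.8426%


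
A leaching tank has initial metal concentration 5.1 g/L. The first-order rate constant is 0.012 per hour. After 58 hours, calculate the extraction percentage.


50.1424%

Compute the exponent:
-k * t = -0.012 * 58 = -0.696
Remaining concentration:
C = 5.1 * exp(-0.696)
= 5.1 * 0.498575623
= 2.542735677 g/L
Extracted = 5.1 - 2.542735677 = 2.557264323 g/L
Extraction % = 2.557264323 / 5.1 * 100
= 50.1424%


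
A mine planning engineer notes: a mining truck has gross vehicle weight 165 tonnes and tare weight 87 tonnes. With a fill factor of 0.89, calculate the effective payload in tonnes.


Maximum payload = gross - tare
= 165 - 87 = 78 tonnes
Effective payload = max payload * fill factor
= 78 * 0.89
= 69.42 tonnes

69.42 tonnes


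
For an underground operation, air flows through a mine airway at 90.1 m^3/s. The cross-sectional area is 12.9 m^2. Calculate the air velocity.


Velocity = flow rate / cross-sectional area
= 90.1 / 12.9
= 6.9845 m/s

6.9845 m/s


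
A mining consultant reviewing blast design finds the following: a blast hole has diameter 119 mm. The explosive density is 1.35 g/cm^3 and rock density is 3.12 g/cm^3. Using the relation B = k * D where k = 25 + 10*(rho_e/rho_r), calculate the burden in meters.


3.4899 m

First, compute k:
rho_e / rho_r = 1.35 / 3.12 = 0.4326923077
k = 25 + 10 * 0.4326923077 = 29.32692308
Then, compute burden:
B = k * D / 1000 = 29.32692308 * 119 / 1000
= 3489.903846 / 1000
= 3.4899 m


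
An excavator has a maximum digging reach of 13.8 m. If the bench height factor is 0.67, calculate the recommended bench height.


9.246 m

Bench height = reach * factor
= 13.8 * 0.67
= 9.246 m


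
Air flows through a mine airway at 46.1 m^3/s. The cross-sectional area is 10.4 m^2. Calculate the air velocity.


Velocity = flow rate / cross-sectional area
= 46.1 / 10.4
= 4.4327 m/s

4.4327 m/s


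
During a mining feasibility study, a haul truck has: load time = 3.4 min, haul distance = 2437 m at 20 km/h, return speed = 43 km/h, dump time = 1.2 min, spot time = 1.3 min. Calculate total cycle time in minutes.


Convert haul speed to m/min: 20 * 1000/60 = 333.3333333 m/min
Haul time = 2437 / 333.3333333 = 7.311 min
Convert return speed to m/min: 43 * 1000/60 = 716.6666667 m/min
Return time = 2437 / 716.6666667 = 3.400465116 min
Total cycle time:
= 3.4 + 7.311 + 1.2 + 3.400465116 + 1.3
= 16.6115 min

16.6115 min


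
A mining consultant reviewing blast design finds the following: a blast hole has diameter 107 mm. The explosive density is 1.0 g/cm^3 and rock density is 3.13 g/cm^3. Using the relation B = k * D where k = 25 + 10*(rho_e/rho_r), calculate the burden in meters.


First, compute k:
rho_e / rho_r = 1.0 / 3.13 = 0.3194888179
k = 25 + 10 * 0.3194888179 = 28.19488818
Then, compute burden:
B = k * D / 1000 = 28.19488818 * 107 / 1000
= 3016.853035 / 1000
= 3.0169 m

3.0169 m


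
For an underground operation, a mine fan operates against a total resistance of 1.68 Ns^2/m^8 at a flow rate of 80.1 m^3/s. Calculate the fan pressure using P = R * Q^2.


10778.8968 Pa

Compute Q^2:
Q^2 = 80.1^2 = 6416.01
Compute pressure:
P = R * Q^2 = 1.68 * 6416.01
= 10778.8968 Pa


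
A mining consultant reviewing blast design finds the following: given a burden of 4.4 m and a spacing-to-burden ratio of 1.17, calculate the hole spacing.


Spacing = burden * ratio
= 4.4 * 1.17
= 5.148 m

5.148 m


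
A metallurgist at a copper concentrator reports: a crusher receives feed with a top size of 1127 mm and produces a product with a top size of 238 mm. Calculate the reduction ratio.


4.7353

Reduction ratio = feed size / product size
= 1127 / 238
= 4.7353


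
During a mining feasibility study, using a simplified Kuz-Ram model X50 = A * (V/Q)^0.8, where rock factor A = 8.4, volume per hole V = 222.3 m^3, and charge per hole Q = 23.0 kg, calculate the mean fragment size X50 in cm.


51.5761 cm

Compute V/Q:
V/Q = 222.3 / 23.0 = 9.665217391
Raise to the power 0.8:
(V/Q)^0.8 = 9.665217391^0.8 = 6.140013151
Multiply by A:
X50 = 8.4 * 6.140013151
= 51.5761 cm


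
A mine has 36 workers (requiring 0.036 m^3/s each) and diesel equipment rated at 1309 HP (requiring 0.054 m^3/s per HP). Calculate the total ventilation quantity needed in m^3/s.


Airflow for workers:
Q_people = 36 * 0.036 = 1.296 m^3/s
Airflow for diesel equipment:
Q_diesel = 1309 * 0.054 = 70.686 m^3/s
Total ventilation:
Q_total = 1.296 + 70.686
= 71.982 m^3/s

71.982 m^3/s


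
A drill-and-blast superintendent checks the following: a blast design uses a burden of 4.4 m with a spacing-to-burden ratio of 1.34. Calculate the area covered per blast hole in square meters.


First, find the spacing:
Spacing = burden * ratio = 4.4 * 1.34
= 5.896 m
Then, calculate the area:
Area = burden * spacing = 4.4 * 5.896
= 25.9424 m^2

25.9424 m^2


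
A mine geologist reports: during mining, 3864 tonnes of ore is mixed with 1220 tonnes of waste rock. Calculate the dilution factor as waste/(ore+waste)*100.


Total material = ore + waste
= 3864 + 1220 = 5084 tonnes
Dilution = waste / total * 100
= 1220 / 5084 * 100
= 0.2399685287 * 100
= 23.9969%

23.9969%


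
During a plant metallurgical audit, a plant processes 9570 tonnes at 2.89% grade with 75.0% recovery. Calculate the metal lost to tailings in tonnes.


Total metal in feed:
= 9570 * 2.89 / 100 = 276.573 tonnes
Metal recovered:
= 276.573 * 75.0 / 100 = 207.42975 tonnes
Metal lost to tailings:
= 276.573 - 207.42975
= 69.1433 tonnes

69.1433 tonnes


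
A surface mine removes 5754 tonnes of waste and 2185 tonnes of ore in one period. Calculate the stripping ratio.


Stripping ratio = waste tonnage / ore tonnage
= 5754 / 2185
= 2.6334

2.6334


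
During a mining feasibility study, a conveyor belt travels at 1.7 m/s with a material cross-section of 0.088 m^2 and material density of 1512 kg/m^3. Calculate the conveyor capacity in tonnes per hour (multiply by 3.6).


Volumetric flow = speed * area
= 1.7 * 0.088 = 0.1496 m^3/s
Mass flow = volumetric * density
= 0.1496 * 1512 = 226.1952 kg/s
Convert to t/h: multiply by 3.6
Capacity = 226.1952 * 3.6
= 814.3027 t/h

814.3027 t/h


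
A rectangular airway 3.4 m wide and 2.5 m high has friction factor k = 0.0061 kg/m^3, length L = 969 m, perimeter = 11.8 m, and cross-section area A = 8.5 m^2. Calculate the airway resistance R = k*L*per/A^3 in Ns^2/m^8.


Compute the numerator:
k * L * per = 0.0061 * 969 * 11.8
= 69.74862
Compute the denominator:
A^3 = 8.5^3 = 614.125
Resistance:
R = 69.74862 / 614.125
= 0.1136 Ns^2/m^8

0.1136 Ns^2/m^8


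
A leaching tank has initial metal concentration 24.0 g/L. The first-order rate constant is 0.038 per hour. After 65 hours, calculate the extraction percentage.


Compute the exponent:
-k * t = -0.038 * 65 = -2.47
Remaining concentration:
C = 24.0 * exp(-2.47)
= 24.0 * 0.084584859
= 2.030036616 g/L
Extracted = 24.0 - 2.030036616 = 21.96996338 g/L
Extraction % = 21.96996338 / 24.0 * 100
= 91.5415%

91.5415%


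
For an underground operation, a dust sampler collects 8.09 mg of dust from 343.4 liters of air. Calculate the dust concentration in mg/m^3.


23.5585 mg/m^3

Convert liters to m^3: 1 m^3 = 1000 L
Concentration = mass / volume * 1000
= 8.09 / 343.4 * 1000
= 0.02355853232 * 1000
= 23.5585 mg/m^3


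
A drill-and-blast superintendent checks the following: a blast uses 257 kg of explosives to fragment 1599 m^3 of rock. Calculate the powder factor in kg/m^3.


0.1607 kg/m^3

Powder factor = explosive mass / rock volume
= 257 / 1599
= 0.1607 kg/m^3


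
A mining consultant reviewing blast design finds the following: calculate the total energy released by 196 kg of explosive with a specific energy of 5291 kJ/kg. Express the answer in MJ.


Energy = mass * specific_energy / 1000
= 196 * 5291 / 1000
= 1037036 / 1000
= 1037.036 MJ

1037.036 MJ


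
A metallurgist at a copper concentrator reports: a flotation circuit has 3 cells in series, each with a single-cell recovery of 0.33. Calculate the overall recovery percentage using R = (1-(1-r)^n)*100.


69.9237%

Complement of single-cell recovery:
1 - r = 1 - 0.33 = 0.67
Raise to power n:
(1 - r)^3 = 0.67^3 = 0.300763
Overall recovery:
R = (1 - 0.300763) * 100
= 69.9237%


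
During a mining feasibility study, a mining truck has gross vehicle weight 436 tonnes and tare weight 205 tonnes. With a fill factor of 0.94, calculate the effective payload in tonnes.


217.14 tonnes

Maximum payload = gross - tare
= 436 - 205 = 231 tonnes
Effective payload = max payload * fill factor
= 231 * 0.94
= 217.14 tonnes


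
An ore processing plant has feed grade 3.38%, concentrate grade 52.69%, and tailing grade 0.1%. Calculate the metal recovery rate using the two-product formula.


97.2259%

Using the two-product formula:
R = 100 * c * (f - t) / (f * (c - t))
Numerator = 100 * 52.69 * (3.38 - 0.1)
= 100 * 52.69 * 3.28
= 17282.32
Denominator = 3.38 * (52.69 - 0.1)
= 3.38 * 52.59
= 177.7542
R = 17282.32 / 177.7542
= 97.2259%


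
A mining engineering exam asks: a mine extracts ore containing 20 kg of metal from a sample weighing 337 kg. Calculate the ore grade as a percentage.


5.9347%

Ore grade = (metal mass / ore mass) * 100
= (20 / 337) * 100
= 0.05934718101 * 100
= 5.9347%


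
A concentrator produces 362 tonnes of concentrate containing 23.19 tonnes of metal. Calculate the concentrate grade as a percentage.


6.4061%

Grade = (metal in concentrate / concentrate mass) * 100
= (23.19 / 362) * 100
= 0.06406077348 * 100
= 6.4061%


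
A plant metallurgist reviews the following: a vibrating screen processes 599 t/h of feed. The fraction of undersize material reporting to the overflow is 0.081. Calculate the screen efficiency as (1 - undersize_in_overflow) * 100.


91.9%

Screen efficiency = (1 - fraction of undersize in overflow) * 100
= (1 - 0.081) * 100
= 0.919 * 100
= 91.9%


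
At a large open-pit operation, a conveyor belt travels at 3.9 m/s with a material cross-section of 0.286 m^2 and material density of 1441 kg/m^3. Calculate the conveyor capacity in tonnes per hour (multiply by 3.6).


5786.249 t/h

Volumetric flow = speed * area
= 3.9 * 0.286 = 1.1154 m^3/s
Mass flow = volumetric * density
= 1.1154 * 1441 = 1607.2914 kg/s
Convert to t/h: multiply by 3.6
Capacity = 1607.2914 * 3.6
= 5786.249 t/h


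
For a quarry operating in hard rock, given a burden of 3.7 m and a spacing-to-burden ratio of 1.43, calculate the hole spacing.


Spacing = burden * ratio
= 3.7 * 1.43
= 5.291 m

5.291 m


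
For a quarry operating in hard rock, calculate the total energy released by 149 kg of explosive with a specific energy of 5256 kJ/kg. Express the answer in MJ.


783.144 MJ

Energy = mass * specific_energy / 1000
= 149 * 5256 / 1000
= 783144 / 1000
= 783.144 MJ


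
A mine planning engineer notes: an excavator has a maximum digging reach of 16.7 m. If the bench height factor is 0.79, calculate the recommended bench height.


Bench height = reach * factor
= 16.7 * 0.79
= 13.193 m

13.193 m


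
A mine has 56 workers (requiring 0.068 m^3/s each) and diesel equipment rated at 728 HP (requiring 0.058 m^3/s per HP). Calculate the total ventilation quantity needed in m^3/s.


Airflow for workers:
Q_people = 56 * 0.068 = 3.808 m^3/s
Airflow for diesel equipment:
Q_diesel = 728 * 0.058 = 42.224 m^3/s
Total ventilation:
Q_total = 3.808 + 42.224
= 46.032 m^3/s

46.032 m^3/s


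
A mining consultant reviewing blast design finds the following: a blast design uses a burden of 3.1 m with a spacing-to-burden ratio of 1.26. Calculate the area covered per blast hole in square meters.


First, find the spacing:
Spacing = burden * ratio = 3.1 * 1.26
= 3.906 m
Then, calculate the area:
Area = burden * spacing = 3.1 * 3.906
= 12.1086 m^2

12.1086 m^2


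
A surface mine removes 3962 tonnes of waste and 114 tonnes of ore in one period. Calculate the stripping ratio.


34.7544

Stripping ratio = waste tonnage / ore tonnage
= 3962 / 114
= 34.7544


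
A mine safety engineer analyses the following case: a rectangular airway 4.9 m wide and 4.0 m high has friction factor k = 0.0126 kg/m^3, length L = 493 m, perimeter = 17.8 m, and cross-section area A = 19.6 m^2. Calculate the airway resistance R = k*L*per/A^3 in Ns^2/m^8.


Compute the numerator:
k * L * per = 0.0126 * 493 * 17.8
= 110.57004
Compute the denominator:
A^3 = 19.6^3 = 7529.536
Resistance:
R = 110.57004 / 7529.536
= 0.0147 Ns^2/m^8

0.0147 Ns^2/m^8
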